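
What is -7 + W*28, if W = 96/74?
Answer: 1085/37 ≈ 29.324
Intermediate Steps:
W = 48/37 (W = 96*(1/74) = 48/37 ≈ 1.2973)
-7 + W*28 = -7 + (48/37)*28 = -7 + 1344/37 = 1085/37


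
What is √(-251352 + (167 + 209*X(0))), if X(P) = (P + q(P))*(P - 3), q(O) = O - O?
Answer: I*√251185 ≈ 501.18*I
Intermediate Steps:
q(O) = 0
X(P) = P*(-3 + P) (X(P) = (P + 0)*(P - 3) = P*(-3 + P))
√(-251352 + (167 + 209*X(0))) = √(-251352 + (167 + 209*(0*(-3 + 0)))) = √(-251352 + (167 + 209*(0*(-3)))) = √(-251352 + (167 + 209*0)) = √(-251352 + (167 + 0)) = √(-251352 + 167) = √(-251185) = I*√251185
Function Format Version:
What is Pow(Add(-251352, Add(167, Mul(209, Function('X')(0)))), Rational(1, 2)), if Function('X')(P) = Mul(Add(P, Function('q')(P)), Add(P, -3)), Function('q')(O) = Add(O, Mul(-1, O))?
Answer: Mul(I, Pow(251185, Rational(1, 2))) ≈ Mul(501.18, I)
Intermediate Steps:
Function('q')(O) = 0
Function('X')(P) = Mul(P, Add(-3, P)) (Function('X')(P) = Mul(Add(P, 0), Add(P, -3)) = Mul(P, Add(-3, P)))
Pow(Add(-251352, Add(167, Mul(209, Function('X')(0)))), Rational(1, 2)) = Pow(Add(-251352, Add(167, Mul(209, Mul(0, Add(-3, 0))))), Rational(1, 2)) = Pow(Add(-251352, Add(167, Mul(209, Mul(0, -3)))), Rational(1, 2)) = Pow(Add(-251352, Add(167, Mul(209, 0))), Rational(1, 2)) = Pow(Add(-251352, Add(167, 0)), Rational(1, 2)) = Pow(Add(-251352, 167), Rational(1, 2)) = Pow(-251185, Rational(1, 2)) = Mul(I, Pow(251185, Rational(1, 2)))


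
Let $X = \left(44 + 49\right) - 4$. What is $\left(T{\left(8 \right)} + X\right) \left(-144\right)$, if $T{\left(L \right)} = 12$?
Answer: $-14544$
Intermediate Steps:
$X = 89$ ($X = 93 - 4 = 89$)
$\left(T{\left(8 \right)} + X\right) \left(-144\right) = \left(12 + 89\right) \left(-144\right) = 101 \left(-144\right) = -14544$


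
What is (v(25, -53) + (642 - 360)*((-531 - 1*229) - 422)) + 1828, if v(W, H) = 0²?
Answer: -331496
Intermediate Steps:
v(W, H) = 0
(v(25, -53) + (642 - 360)*((-531 - 1*229) - 422)) + 1828 = (0 + (642 - 360)*((-531 - 1*229) - 422)) + 1828 = (0 + 282*((-531 - 229) - 422)) + 1828 = (0 + 282*(-760 - 422)) + 1828 = (0 + 282*(-1182)) + 1828 = (0 - 333324) + 1828 = -333324 + 1828 = -331496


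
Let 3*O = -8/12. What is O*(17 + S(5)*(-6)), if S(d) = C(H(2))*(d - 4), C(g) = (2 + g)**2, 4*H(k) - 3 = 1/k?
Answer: 1043/144 ≈ 7.2431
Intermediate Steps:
O = -2/9 (O = (-8/12)/3 = (-8*1/12)/3 = (1/3)*(-2/3) = -2/9 ≈ -0.22222)
H(k) = 3/4 + 1/(4*k) (H(k) = 3/4 + (1/k)/4 = 3/4 + 1/(4*k))
S(d) = -529/16 + 529*d/64 (S(d) = (2 + (1/4)*(1 + 3*2)/2)**2*(d - 4) = (2 + (1/4)*(1/2)*(1 + 6))**2*(-4 + d) = (2 + (1/4)*(1/2)*7)**2*(-4 + d) = (2 + 7/8)**2*(-4 + d) = (23/8)**2*(-4 + d) = 529*(-4 + d)/64 = -529/16 + 529*d/64)
O*(17 + S(5)*(-6)) = -2*(17 + (-529/16 + (529/64)*5)*(-6))/9 = -2*(17 + (-529/16 + 2645/64)*(-6))/9 = -2*(17 + (529/64)*(-6))/9 = -2*(17 - 1587/32)/9 = -2/9*(-1043/32) = 1043/144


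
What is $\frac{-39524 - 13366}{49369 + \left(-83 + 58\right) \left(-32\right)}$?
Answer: $- \frac{17630}{16723} \approx -1.0542$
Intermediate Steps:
$\frac{-39524 - 13366}{49369 + \left(-83 + 58\right) \left(-32\right)} = - \frac{52890}{49369 - -800} = - \frac{52890}{49369 + 800} = - \frac{52890}{50169} = \left(-52890\right) \frac{1}{50169} = - \frac{17630}{16723}$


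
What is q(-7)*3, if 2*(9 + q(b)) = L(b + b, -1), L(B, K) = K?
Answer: -57/2 ≈ -28.500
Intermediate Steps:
q(b) = -19/2 (q(b) = -9 + (½)*(-1) = -9 - ½ = -19/2)
q(-7)*3 = -19/2*3 = -57/2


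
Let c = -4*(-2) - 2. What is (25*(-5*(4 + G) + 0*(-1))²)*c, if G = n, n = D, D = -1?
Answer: 33750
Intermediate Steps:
n = -1
G = -1
c = 6 (c = 8 - 2 = 6)
(25*(-5*(4 + G) + 0*(-1))²)*c = (25*(-5*(4 - 1) + 0*(-1))²)*6 = (25*(-5*3 + 0)²)*6 = (25*(-15 + 0)²)*6 = (25*(-15)²)*6 = (25*225)*6 = 5625*6 = 33750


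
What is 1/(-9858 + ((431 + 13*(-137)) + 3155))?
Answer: -1/8053 ≈ -0.00012418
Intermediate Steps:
1/(-9858 + ((431 + 13*(-137)) + 3155)) = 1/(-9858 + ((431 - 1781) + 3155)) = 1/(-9858 + (-1350 + 3155)) = 1/(-9858 + 1805) = 1/(-8053) = -1/8053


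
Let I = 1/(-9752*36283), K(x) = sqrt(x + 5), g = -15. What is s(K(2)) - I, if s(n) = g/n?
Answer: 1/353831816 - 15*sqrt(7)/7 ≈ -5.6695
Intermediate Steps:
K(x) = sqrt(5 + x)
s(n) = -15/n
I = -1/353831816 (I = -1/9752*1/36283 = -1/353831816 ≈ -2.8262e-9)
s(K(2)) - I = -15/sqrt(5 + 2) - 1*(-1/353831816) = -15*sqrt(7)/7 + 1/353831816 = 1/353831816 - 15*sqrt(7)/7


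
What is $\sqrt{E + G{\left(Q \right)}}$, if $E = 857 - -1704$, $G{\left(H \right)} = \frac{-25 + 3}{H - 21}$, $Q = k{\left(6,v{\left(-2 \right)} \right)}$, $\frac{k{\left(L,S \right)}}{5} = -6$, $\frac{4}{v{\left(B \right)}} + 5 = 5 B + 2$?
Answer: $\frac{\sqrt{6662283}}{51} \approx 50.611$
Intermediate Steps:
$v{\left(B \right)} = \frac{4}{-3 + 5 B}$ ($v{\left(B \right)} = \frac{4}{-5 + \left(5 B + 2\right)} = \frac{4}{-5 + \left(2 + 5 B\right)} = \frac{4}{-3 + 5 B}$)
$k{\left(L,S \right)} = -30$ ($k{\left(L,S \right)} = 5 \left(-6\right) = -30$)
$Q = -30$
$G{\left(H \right)} = - \frac{22}{-21 + H}$
$E = 2561$ ($E = 857 + 1704 = 2561$)
$\sqrt{E + G{\left(Q \right)}} = \sqrt{2561 - \frac{22}{-21 - 30}} = \sqrt{2561 - \frac{22}{-51}} = \sqrt{2561 - - \frac{22}{51}} = \sqrt{2561 + \frac{22}{51}} = \sqrt{\frac{130633}{51}} = \frac{\sqrt{6662283}}{51}$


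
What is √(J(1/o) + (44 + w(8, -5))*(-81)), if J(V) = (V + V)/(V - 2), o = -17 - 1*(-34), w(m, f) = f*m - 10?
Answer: 2*√132297/33 ≈ 22.044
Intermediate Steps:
w(m, f) = -10 + f*m
o = 17 (o = -17 + 34 = 17)
J(V) = 2*V/(-2 + V) (J(V) = (2*V)/(-2 + V) = 2*V/(-2 + V))
√(J(1/o) + (44 + w(8, -5))*(-81)) = √(2/(17*(-2 + 1/17)) + (44 + (-10 - 5*8))*(-81)) = √(2*(1/17)/(-2 + 1/17) + (44 + (-10 - 40))*(-81)) = √(2*(1/17)/(-33/17) + (44 - 50)*(-81)) = √(2*(1/17)*(-17/33) - 6*(-81)) = √(-2/33 + 486) = √(16036/33) = 2*√132297/33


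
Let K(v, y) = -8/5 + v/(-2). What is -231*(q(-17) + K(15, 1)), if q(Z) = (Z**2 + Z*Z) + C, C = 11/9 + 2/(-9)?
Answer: -1316469/10 ≈ -1.3165e+5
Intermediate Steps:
K(v, y) = -8/5 - v/2 (K(v, y) = -8*1/5 + v*(-1/2) = -8/5 - v/2)
C = 1 (C = 11*(1/9) + 2*(-1/9) = 11/9 - 2/9 = 1)
q(Z) = 1 + 2*Z**2 (q(Z) = (Z**2 + Z*Z) + 1 = (Z**2 + Z**2) + 1 = 2*Z**2 + 1 = 1 + 2*Z**2)
-231*(q(-17) + K(15, 1)) = -231*((1 + 2*(-17)**2) + (-8/5 - 1/2*15)) = -231*((1 + 2*289) + (-8/5 - 15/2)) = -231*((1 + 578) - 91/10) = -231*(579 - 91/10) = -231*5699/10 = -1316469/10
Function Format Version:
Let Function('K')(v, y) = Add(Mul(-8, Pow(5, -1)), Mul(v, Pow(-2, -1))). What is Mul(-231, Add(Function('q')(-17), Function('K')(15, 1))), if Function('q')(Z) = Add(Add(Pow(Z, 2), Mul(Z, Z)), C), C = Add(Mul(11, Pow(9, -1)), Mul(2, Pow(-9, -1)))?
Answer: Rational(-1316469, 10) ≈ -1.3165e+5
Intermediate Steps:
Function('K')(v, y) = Add(Rational(-8, 5), Mul(Rational(-1, 2), v)) (Function('K')(v, y) = Add(Mul(-8, Rational(1, 5)), Mul(v, Rational(-1, 2))) = Add(Rational(-8, 5), Mul(Rational(-1, 2), v)))
C = 1 (C = Add(Mul(11, Rational(1, 9)), Mul(2, Rational(-1, 9))) = Add(Rational(11, 9), Rational(-2, 9)) = 1)
Function('q')(Z) = Add(1, Mul(2, Pow(Z, 2))) (Function('q')(Z) = Add(Add(Pow(Z, 2), Mul(Z, Z)), 1) = Add(Add(Pow(Z, 2), Pow(Z, 2)), 1) = Add(Mul(2, Pow(Z, 2)), 1) = Add(1, Mul(2, Pow(Z, 2))))
Mul(-231, Add(Function('q')(-17), Function('K')(15, 1))) = Mul(-231, Add(Add(1, Mul(2, Pow(-17, 2))), Add(Rational(-8, 5), Mul(Rational(-1, 2), 15)))) = Mul(-231, Add(Add(1, Mul(2, 289)), Add(Rational(-8, 5), Rational(-15, 2)))) = Mul(-231, Add(Add(1, 578), Rational(-91, 10))) = Mul(-231, Add(579, Rational(-91, 10))) = Mul(-231, Rational(5699, 10)) = Rational(-1316469, 10)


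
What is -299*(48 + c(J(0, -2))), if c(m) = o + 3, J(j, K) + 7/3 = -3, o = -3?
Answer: -14352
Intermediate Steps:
J(j, K) = -16/3 (J(j, K) = -7/3 - 3 = -16/3)
c(m) = 0 (c(m) = -3 + 3 = 0)
-299*(48 + c(J(0, -2))) = -299*(48 + 0) = -299*48 = -14352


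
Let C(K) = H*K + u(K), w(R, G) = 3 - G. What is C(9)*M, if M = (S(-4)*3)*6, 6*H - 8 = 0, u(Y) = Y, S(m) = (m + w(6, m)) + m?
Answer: -378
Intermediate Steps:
S(m) = 3 + m (S(m) = (m + (3 - m)) + m = 3 + m)
H = 4/3 (H = 4/3 + (1/6)*0 = 4/3 + 0 = 4/3 ≈ 1.3333)
C(K) = 7*K/3 (C(K) = 4*K/3 + K = 7*K/3)
M = -18 (M = ((3 - 4)*3)*6 = -1*3*6 = -3*6 = -18)
C(9)*M = ((7/3)*9)*(-18) = 21*(-18) = -378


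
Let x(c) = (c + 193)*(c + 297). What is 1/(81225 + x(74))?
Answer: 1/180282 ≈ 5.5469e-6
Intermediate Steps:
x(c) = (193 + c)*(297 + c)
1/(81225 + x(74)) = 1/(81225 + (57321 + 74² + 490*74)) = 1/(81225 + (57321 + 5476 + 36260)) = 1/(81225 + 99057) = 1/180282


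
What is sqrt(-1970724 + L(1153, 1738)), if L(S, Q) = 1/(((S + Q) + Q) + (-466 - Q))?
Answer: I*sqrt(463563552803)/485 ≈ 1403.8*I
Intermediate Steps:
L(S, Q) = 1/(-466 + Q + S) (L(S, Q) = 1/(((Q + S) + Q) + (-466 - Q)) = 1/((S + 2*Q) + (-466 - Q)) = 1/(-466 + Q + S))
sqrt(-1970724 + L(1153, 1738)) = sqrt(-1970724 + 1/(-466 + 1738 + 1153)) = sqrt(-1970724 + 1/2425) = sqrt(-4779005699/2425) = I*sqrt(463563552803)/485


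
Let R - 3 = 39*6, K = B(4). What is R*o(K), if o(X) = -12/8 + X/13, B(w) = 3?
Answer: -7821/26 ≈ -300.81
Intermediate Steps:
K = 3
o(X) = -3/2 + X/13 (o(X) = -12*⅛ + X*(1/13) = -3/2 + X/13)
R = 237 (R = 3 + 39*6 = 3 + 234 = 237)
R*o(K) = 237*(-3/2 + (1/13)*3) = 237*(-3/2 + 3/13) = 237*(-33/26) = -7821/26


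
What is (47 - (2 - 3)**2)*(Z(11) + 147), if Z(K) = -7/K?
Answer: 74060/11 ≈ 6732.7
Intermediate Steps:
(47 - (2 - 3)**2)*(Z(11) + 147) = (47 - (2 - 3)**2)*(-7/11 + 147) = (47 - 1*(-1)**2)*(-7*1/11 + 147) = (47 - 1*1)*(-7/11 + 147) = (47 - 1)*(1610/11) = 46*(1610/11) = 74060/11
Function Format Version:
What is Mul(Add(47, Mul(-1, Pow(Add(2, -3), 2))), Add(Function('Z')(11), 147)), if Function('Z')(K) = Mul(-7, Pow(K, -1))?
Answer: Rational(74060, 11) ≈ 6732.7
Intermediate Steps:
Mul(Add(47, Mul(-1, Pow(Add(2, -3), 2))), Add(Function('Z')(11), 147)) = Mul(Add(47, Mul(-1, Pow(Add(2, -3), 2))), Add(Mul(-7, Pow(11, -1)), 147)) = Mul(Add(47, Mul(-1, Pow(-1, 2))), Add(Mul(-7, Rational(1, 11)), 147)) = Mul(Add(47, Mul(-1, 1)), Add(Rational(-7, 11), 147)) = Mul(Add(47, -1), Rational(1610, 11)) = Mul(46, Rational(1610, 11)) = Rational(74060, 11)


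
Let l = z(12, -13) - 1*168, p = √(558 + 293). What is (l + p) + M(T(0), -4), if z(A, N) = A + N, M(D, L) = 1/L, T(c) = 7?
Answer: -677/4 + √851 ≈ -140.08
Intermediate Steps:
p = √851 ≈ 29.172
l = -169 (l = (12 - 13) - 1*168 = -1 - 168 = -169)
(l + p) + M(T(0), -4) = (-169 + √851) + 1/(-4) = (-169 + √851) - ¼ = -677/4 + √851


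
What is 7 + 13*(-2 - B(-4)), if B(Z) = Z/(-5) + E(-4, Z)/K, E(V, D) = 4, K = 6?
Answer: -571/15 ≈ -38.067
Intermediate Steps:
B(Z) = ⅔ - Z/5 (B(Z) = Z/(-5) + 4/6 = Z*(-⅕) + 4*(⅙) = -Z/5 + ⅔ = ⅔ - Z/5)
7 + 13*(-2 - B(-4)) = 7 + 13*(-2 - (⅔ - ⅕*(-4))) = 7 + 13*(-2 - (⅔ + ⅘)) = 7 + 13*(-2 - 1*22/15) = 7 + 13*(-2 - 22/15) = 7 + 13*(-52/15) = 7 - 676/15 = -571/15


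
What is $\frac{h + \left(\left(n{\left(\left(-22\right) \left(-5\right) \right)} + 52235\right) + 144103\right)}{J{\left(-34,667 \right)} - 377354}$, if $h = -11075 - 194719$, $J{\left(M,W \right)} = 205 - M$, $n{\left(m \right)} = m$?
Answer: $\frac{9346}{377115} \approx 0.024783$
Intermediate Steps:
$h = -205794$ ($h = -11075 - 194719 = -205794$)
$\frac{h + \left(\left(n{\left(\left(-22\right) \left(-5\right) \right)} + 52235\right) + 144103\right)}{J{\left(-34,667 \right)} - 377354} = \frac{-205794 + \left(\left(\left(-22\right) \left(-5\right) + 52235\right) + 144103\right)}{\left(205 - -34\right) - 377354} = \frac{-205794 + \left(\left(110 + 52235\right) + 144103\right)}{\left(205 + 34\right) - 377354} = \frac{-205794 + \left(52345 + 144103\right)}{239 - 377354} = \frac{-205794 + 196448}{-377115} = \left(-9346\right) \left(- \frac{1}{377115}\right) = \frac{9346}{377115}$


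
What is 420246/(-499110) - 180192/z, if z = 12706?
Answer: -7939606233/528474305 ≈ -15.024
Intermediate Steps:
420246/(-499110) - 180192/z = 420246/(-499110) - 180192/12706 = 420246*(-1/499110) - 180192*1/12706 = -70041/83185 - 90096/6353 = -7939606233/528474305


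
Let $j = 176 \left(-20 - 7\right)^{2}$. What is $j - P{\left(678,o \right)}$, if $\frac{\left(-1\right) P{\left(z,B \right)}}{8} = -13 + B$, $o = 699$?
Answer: $133792$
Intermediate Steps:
$P{\left(z,B \right)} = 104 - 8 B$ ($P{\left(z,B \right)} = - 8 \left(-13 + B\right) = 104 - 8 B$)
$j = 128304$ ($j = 176 \left(-27\right)^{2} = 176 \cdot 729 = 128304$)
$j - P{\left(678,o \right)} = 128304 - \left(104 - 5592\right) = 128304 - -5488 = 128304 + 5488 = 133792$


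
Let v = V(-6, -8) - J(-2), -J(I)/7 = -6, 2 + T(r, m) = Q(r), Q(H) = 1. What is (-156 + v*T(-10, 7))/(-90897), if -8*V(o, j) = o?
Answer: 153/121196 ≈ 0.0012624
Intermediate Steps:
T(r, m) = -1 (T(r, m) = -2 + 1 = -1)
V(o, j) = -o/8
J(I) = 42 (J(I) = -7*(-6) = 42)
v = -165/4 (v = -⅛*(-6) - 1*42 = ¾ - 42 = -165/4 ≈ -41.250)
(-156 + v*T(-10, 7))/(-90897) = (-156 - 165/4*(-1))/(-90897) = (-156 + 165/4)*(-1/90897) = -459/4*(-1/90897) = 153/121196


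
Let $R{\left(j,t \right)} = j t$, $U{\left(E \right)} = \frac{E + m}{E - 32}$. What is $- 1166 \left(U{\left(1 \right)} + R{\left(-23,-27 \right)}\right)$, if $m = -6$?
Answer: $- \frac{22452496}{31} \approx -7.2427 \cdot 10^{5}$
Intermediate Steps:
$U{\left(E \right)} = \frac{-6 + E}{-32 + E}$ ($U{\left(E \right)} = \frac{E - 6}{E - 32} = \frac{-6 + E}{-32 + E}$)
$- 1166 \left(U{\left(1 \right)} + R{\left(-23,-27 \right)}\right) = - 1166 \left(\frac{-6 + 1}{-32 + 1} - -621\right) = - 1166 \left(\frac{1}{-31} \left(-5\right) + 621\right) = - 1166 \left(\left(- \frac{1}{31}\right) \left(-5\right) + 621\right) = - 1166 \left(\frac{5}{31} + 621\right) = \left(-1166\right) \frac{19256}{31} = - \frac{22452496}{31}$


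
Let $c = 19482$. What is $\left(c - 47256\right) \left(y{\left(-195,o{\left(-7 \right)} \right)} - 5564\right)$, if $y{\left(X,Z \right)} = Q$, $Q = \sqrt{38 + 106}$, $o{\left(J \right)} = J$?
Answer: $154201248$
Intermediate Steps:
$Q = 12$ ($Q = \sqrt{144} = 12$)
$y{\left(X,Z \right)} = 12$
$\left(c - 47256\right) \left(y{\left(-195,o{\left(-7 \right)} \right)} - 5564\right) = \left(19482 - 47256\right) \left(12 - 5564\right) = \left(-27774\right) \left(-5552\right) = 154201248$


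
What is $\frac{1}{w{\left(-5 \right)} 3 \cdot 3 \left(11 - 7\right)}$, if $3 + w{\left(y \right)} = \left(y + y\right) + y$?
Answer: $- \frac{1}{648} \approx -0.0015432$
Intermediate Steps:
$w{\left(y \right)} = -3 + 3 y$ ($w{\left(y \right)} = -3 + \left(\left(y + y\right) + y\right) = -3 + \left(2 y + y\right) = -3 + 3 y$)
$\frac{1}{w{\left(-5 \right)} 3 \cdot 3 \left(11 - 7\right)} = \frac{1}{\left(-3 + 3 \left(-5\right)\right) 3 \cdot 3 \left(11 - 7\right)} = \frac{1}{\left(-3 - 15\right) 9 \cdot 4} = \frac{1}{\left(-18\right) 36} = \frac{1}{-648} = - \frac{1}{648}$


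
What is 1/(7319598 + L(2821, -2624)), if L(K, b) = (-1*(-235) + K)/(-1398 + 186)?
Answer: 303/2217837430 ≈ 1.3662e-7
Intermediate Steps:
L(K, b) = -235/1212 - K/1212 (L(K, b) = (235 + K)/(-1212) = (235 + K)*(-1/1212) = -235/1212 - K/1212)
1/(7319598 + L(2821, -2624)) = 1/(7319598 + (-235/1212 - 1/1212*2821)) = 1/(7319598 + (-235/1212 - 2821/1212)) = 1/(7319598 - 764/303) = 1/(2217837430/303) = 303/2217837430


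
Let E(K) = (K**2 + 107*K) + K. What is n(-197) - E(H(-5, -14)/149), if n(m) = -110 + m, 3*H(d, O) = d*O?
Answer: -64725583/199809 ≈ -323.94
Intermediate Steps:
H(d, O) = O*d/3 (H(d, O) = (d*O)/3 = (O*d)/3 = O*d/3)
E(K) = K**2 + 108*K
n(-197) - E(H(-5, -14)/149) = (-110 - 197) - ((1/3)*(-14)*(-5))/149*(108 + ((1/3)*(-14)*(-5))/149) = -307 - (70/3)*(1/149)*(108 + (70/3)*(1/149)) = -307 - 70*(108 + 70/447)/447 = -307 - 70*48346/(447*447) = -307 - 1*3384220/199809 = -307 - 3384220/199809 = -64725583/199809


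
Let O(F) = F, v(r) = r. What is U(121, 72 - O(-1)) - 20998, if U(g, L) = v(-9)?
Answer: -21007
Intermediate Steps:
U(g, L) = -9
U(121, 72 - O(-1)) - 20998 = -9 - 20998 = -21007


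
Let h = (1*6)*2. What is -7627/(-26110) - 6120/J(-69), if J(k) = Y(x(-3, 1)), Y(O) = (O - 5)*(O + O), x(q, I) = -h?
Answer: -384023/26110 ≈ -14.708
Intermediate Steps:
h = 12 (h = 6*2 = 12)
x(q, I) = -12 (x(q, I) = -1*12 = -12)
Y(O) = 2*O*(-5 + O) (Y(O) = (-5 + O)*(2*O) = 2*O*(-5 + O))
J(k) = 408 (J(k) = 2*(-12)*(-5 - 12) = 2*(-12)*(-17) = 408)
-7627/(-26110) - 6120/J(-69) = -7627/(-26110) - 6120/408 = -7627*(-1/26110) - 6120*1/408 = 7627/26110 - 15 = -384023/26110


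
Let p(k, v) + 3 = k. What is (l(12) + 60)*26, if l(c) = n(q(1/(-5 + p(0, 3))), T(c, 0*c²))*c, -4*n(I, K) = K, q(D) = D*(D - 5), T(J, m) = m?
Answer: 1560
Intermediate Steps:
p(k, v) = -3 + k
q(D) = D*(-5 + D)
n(I, K) = -K/4
l(c) = 0 (l(c) = (-0*c²)*c = (-¼*0)*c = 0*c = 0)
(l(12) + 60)*26 = (0 + 60)*26 = 60*26 = 1560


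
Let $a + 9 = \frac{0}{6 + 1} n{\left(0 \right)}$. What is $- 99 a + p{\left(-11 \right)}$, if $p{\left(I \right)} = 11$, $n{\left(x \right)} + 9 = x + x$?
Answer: $902$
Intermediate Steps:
$n{\left(x \right)} = -9 + 2 x$ ($n{\left(x \right)} = -9 + \left(x + x\right) = -9 + 2 x$)
$a = -9$ ($a = -9 + \frac{0}{6 + 1} \left(-9 + 2 \cdot 0\right) = -9 + \frac{0}{7} \left(-9 + 0\right) = -9 + 0 \cdot \frac{1}{7} \left(-9\right) = -9 + 0 \left(-9\right) = -9 + 0 = -9$)
$- 99 a + p{\left(-11 \right)} = \left(-99\right) \left(-9\right) + 11 = 891 + 11 = 902$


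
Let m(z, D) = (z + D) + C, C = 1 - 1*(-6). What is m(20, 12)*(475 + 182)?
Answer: 25623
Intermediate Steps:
C = 7 (C = 1 + 6 = 7)
m(z, D) = 7 + D + z (m(z, D) = (z + D) + 7 = (D + z) + 7 = 7 + D + z)
m(20, 12)*(475 + 182) = (7 + 12 + 20)*(475 + 182) = 39*657 = 25623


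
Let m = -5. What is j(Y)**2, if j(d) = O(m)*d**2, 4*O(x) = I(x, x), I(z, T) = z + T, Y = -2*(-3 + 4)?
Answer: 100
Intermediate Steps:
Y = -2 (Y = -2*1 = -2)
I(z, T) = T + z
O(x) = x/2 (O(x) = (x + x)/4 = (2*x)/4 = x/2)
j(d) = -5*d**2/2 (j(d) = ((1/2)*(-5))*d**2 = -5*d**2/2)
j(Y)**2 = (-5/2*(-2)**2)**2 = (-5/2*4)**2 = (-10)**2 = 100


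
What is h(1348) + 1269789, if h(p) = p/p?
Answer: 1269790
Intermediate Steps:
h(p) = 1
h(1348) + 1269789 = 1 + 1269789 = 1269790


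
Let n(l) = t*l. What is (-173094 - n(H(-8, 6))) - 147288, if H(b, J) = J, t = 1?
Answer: -320388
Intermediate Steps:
n(l) = l (n(l) = 1*l = l)
(-173094 - n(H(-8, 6))) - 147288 = (-173094 - 1*6) - 147288 = (-173094 - 6) - 147288 = -173100 - 147288 = -320388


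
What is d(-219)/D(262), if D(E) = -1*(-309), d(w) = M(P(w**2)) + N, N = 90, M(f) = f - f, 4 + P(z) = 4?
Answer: 30/103 ≈ 0.29126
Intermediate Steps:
P(z) = 0 (P(z) = -4 + 4 = 0)
M(f) = 0
d(w) = 90 (d(w) = 0 + 90 = 90)
D(E) = 309
d(-219)/D(262) = 90/309 = 90*(1/309) = 30/103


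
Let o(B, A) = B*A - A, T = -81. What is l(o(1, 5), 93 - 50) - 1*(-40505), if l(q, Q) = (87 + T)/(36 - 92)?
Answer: 1134137/28 ≈ 40505.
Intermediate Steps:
o(B, A) = -A + A*B (o(B, A) = A*B - A = -A + A*B)
l(q, Q) = -3/28 (l(q, Q) = (87 - 81)/(36 - 92) = 6/(-56) = 6*(-1/56) = -3/28)
l(o(1, 5), 93 - 50) - 1*(-40505) = -3/28 - 1*(-40505) = -3/28 + 40505 = 1134137/28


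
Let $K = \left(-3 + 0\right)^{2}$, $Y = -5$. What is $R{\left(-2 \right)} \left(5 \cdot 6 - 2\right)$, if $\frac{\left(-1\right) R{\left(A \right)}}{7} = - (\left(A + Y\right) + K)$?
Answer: $392$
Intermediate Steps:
$K = 9$ ($K = \left(-3\right)^{2} = 9$)
$R{\left(A \right)} = 28 + 7 A$ ($R{\left(A \right)} = - 7 \left(- (\left(A - 5\right) + 9)\right) = - 7 \left(- (\left(-5 + A\right) + 9)\right) = - 7 \left(- (4 + A)\right) = - 7 \left(-4 - A\right) = 28 + 7 A$)
$R{\left(-2 \right)} \left(5 \cdot 6 - 2\right) = \left(28 + 7 \left(-2\right)\right) \left(5 \cdot 6 - 2\right) = \left(28 - 14\right) \left(30 - 2\right) = 14 \cdot 28 = 392$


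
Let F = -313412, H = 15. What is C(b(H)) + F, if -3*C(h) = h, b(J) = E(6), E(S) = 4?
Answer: -940240/3 ≈ -3.1341e+5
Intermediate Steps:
b(J) = 4
C(h) = -h/3
C(b(H)) + F = -⅓*4 - 313412 = -4/3 - 313412 = -940240/3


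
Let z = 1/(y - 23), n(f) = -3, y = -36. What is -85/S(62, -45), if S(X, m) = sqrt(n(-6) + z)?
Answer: 85*I*sqrt(10502)/178 ≈ 48.937*I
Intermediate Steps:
z = -1/59 (z = 1/(-36 - 23) = 1/(-59) = -1/59 ≈ -0.016949)
S(X, m) = I*sqrt(10502)/59 (S(X, m) = sqrt(-3 - 1/59) = sqrt(-178/59) = I*sqrt(10502)/59)
-85/S(62, -45) = -85*(-I*sqrt(10502)/178) = -(-85)*I*sqrt(10502)/178 = 85*I*sqrt(10502)/178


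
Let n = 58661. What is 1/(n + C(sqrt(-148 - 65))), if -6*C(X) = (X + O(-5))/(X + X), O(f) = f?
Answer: 2556*I/(5*sqrt(213) + 149937303*I) ≈ 1.7047e-5 + 8.2966e-12*I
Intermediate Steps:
C(X) = -(-5 + X)/(12*X) (C(X) = -(X - 5)/(6*(X + X)) = -(-5 + X)/(6*(2*X)) = -(-5 + X)*1/(2*X)/6 = -(-5 + X)/(12*X))
1/(n + C(sqrt(-148 - 65))) = 1/(58661 + (5 - sqrt(-148 - 65))/(12*(sqrt(-148 - 65)))) = 1/(58661 + (5 - sqrt(-213))/(12*(sqrt(-213)))) = 1/(58661 + (5 - I*sqrt(213))/(12*((I*sqrt(213))))) = 1/(58661 + (-I*sqrt(213)/213)*(5 - I*sqrt(213))/12) = 1/(58661 - I*sqrt(213)*(5 - I*sqrt(213))/2556)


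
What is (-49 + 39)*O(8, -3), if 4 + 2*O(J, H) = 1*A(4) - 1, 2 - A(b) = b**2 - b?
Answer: 75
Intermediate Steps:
A(b) = 2 + b - b**2 (A(b) = 2 - (b**2 - b) = 2 + (b - b**2) = 2 + b - b**2)
O(J, H) = -15/2 (O(J, H) = -2 + (1*(2 + 4 - 1*4**2) - 1)/2 = -2 + (1*(2 + 4 - 1*16) - 1)/2 = -2 + (1*(2 + 4 - 16) - 1)/2 = -2 + (1*(-10) - 1)/2 = -2 + (-10 - 1)/2 = -2 + (1/2)*(-11) = -2 - 11/2 = -15/2)
(-49 + 39)*O(8, -3) = (-49 + 39)*(-15/2) = -10*(-15/2) = 75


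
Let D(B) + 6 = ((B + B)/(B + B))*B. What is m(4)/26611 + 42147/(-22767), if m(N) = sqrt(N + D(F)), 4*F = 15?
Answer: -14049/7589 + sqrt(7)/53222 ≈ -1.8512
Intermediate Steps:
F = 15/4 (F = (1/4)*15 = 15/4 ≈ 3.7500)
D(B) = -6 + B (D(B) = -6 + ((B + B)/(B + B))*B = -6 + ((2*B)/((2*B)))*B = -6 + ((2*B)*(1/(2*B)))*B = -6 + 1*B = -6 + B)
m(N) = sqrt(-9/4 + N) (m(N) = sqrt(N + (-6 + 15/4)) = sqrt(N - 9/4) = sqrt(-9/4 + N))
m(4)/26611 + 42147/(-22767) = (sqrt(-9 + 4*4)/2)/26611 + 42147/(-22767) = (sqrt(-9 + 16)/2)*(1/26611) + 42147*(-1/22767) = (sqrt(7)/2)*(1/26611) - 14049/7589 = sqrt(7)/53222 - 14049/7589 = -14049/7589 + sqrt(7)/53222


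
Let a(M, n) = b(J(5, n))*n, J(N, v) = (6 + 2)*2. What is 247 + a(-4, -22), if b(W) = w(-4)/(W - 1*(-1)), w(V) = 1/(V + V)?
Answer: 16807/68 ≈ 247.16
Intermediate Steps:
w(V) = 1/(2*V)
J(N, v) = 16 (J(N, v) = 8*2 = 16)
b(W) = -1/(8*(1 + W)) (b(W) = ((½)/(-4))/(W - 1*(-1)) = ((½)*(-¼))/(W + 1) = -1/(8*(1 + W)))
a(M, n) = -n/136 (a(M, n) = (-1/(8 + 8*16))*n = (-1/(8 + 128))*n = (-1/136)*n = (-1*1/136)*n = -n/136)
247 + a(-4, -22) = 247 - 1/136*(-22) = 247 + 11/68 = 16807/68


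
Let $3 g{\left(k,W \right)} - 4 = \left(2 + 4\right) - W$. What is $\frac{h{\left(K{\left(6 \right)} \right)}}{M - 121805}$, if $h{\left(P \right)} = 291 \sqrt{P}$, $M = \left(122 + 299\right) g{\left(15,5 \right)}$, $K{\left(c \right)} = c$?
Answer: $- \frac{873 \sqrt{6}}{363310} \approx -0.0058859$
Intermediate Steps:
$g{\left(k,W \right)} = \frac{10}{3} - \frac{W}{3}$ ($g{\left(k,W \right)} = \frac{4}{3} + \frac{\left(2 + 4\right) - W}{3} = \frac{4}{3} + \frac{6 - W}{3} = \frac{4}{3} - \left(-2 + \frac{W}{3}\right) = \frac{10}{3} - \frac{W}{3}$)
$M = \frac{2105}{3}$ ($M = \left(122 + 299\right) \left(\frac{10}{3} - \frac{5}{3}\right) = 421 \left(\frac{10}{3} - \frac{5}{3}\right) = 421 \cdot \frac{5}{3} = \frac{2105}{3} \approx 701.67$)
$\frac{h{\left(K{\left(6 \right)} \right)}}{M - 121805} = \frac{291 \sqrt{6}}{\frac{2105}{3} - 121805} = \frac{291 \sqrt{6}}{- \frac{363310}{3}} = 291 \sqrt{6} \left(- \frac{3}{363310}\right) = - \frac{873 \sqrt{6}}{363310}$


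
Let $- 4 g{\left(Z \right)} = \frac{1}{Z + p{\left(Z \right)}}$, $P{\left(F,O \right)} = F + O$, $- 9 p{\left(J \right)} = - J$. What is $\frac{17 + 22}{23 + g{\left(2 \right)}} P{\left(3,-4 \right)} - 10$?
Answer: $- \frac{21430}{1831} \approx -11.704$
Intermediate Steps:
$p{\left(J \right)} = \frac{J}{9}$ ($p{\left(J \right)} = - \frac{\left(-1\right) J}{9} = \frac{J}{9}$)
$g{\left(Z \right)} = - \frac{9}{40 Z}$ ($g{\left(Z \right)} = - \frac{1}{4 \left(Z + \frac{Z}{9}\right)} = - \frac{1}{4 \frac{10 Z}{9}} = - \frac{\frac{9}{10} \frac{1}{Z}}{4} = - \frac{9}{40 Z}$)
$\frac{17 + 22}{23 + g{\left(2 \right)}} P{\left(3,-4 \right)} - 10 = \frac{17 + 22}{23 - \frac{9}{40 \cdot 2}} \left(3 - 4\right) - 10 = \frac{39}{23 - \frac{9}{80}} \left(-1\right) - 10 = \frac{39}{\frac{1831}{80}} \left(-1\right) - 10 = 39 \cdot \frac{80}{1831} \left(-1\right) - 10 = \frac{3120}{1831} \left(-1\right) - 10 = - \frac{3120}{1831} - 10 = - \frac{21430}{1831}$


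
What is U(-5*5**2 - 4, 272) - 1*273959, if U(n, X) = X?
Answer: -273687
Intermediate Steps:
U(-5*5**2 - 4, 272) - 1*273959 = 272 - 1*273959 = 272 - 273959 = -273687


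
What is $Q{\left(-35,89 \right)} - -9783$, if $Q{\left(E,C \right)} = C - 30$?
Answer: $9842$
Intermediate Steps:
$Q{\left(E,C \right)} = -30 + C$ ($Q{\left(E,C \right)} = C - 30 = -30 + C$)
$Q{\left(-35,89 \right)} - -9783 = \left(-30 + 89\right) - -9783 = 59 + 9783 = 9842$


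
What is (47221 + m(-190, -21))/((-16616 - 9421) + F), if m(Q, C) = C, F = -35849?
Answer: -23600/30943 ≈ -0.76269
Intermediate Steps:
(47221 + m(-190, -21))/((-16616 - 9421) + F) = (47221 - 21)/((-16616 - 9421) - 35849) = 47200/(-26037 - 35849) = 47200/(-61886) = 47200*(-1/61886) = -23600/30943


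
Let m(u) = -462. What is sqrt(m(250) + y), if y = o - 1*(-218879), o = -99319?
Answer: sqrt(119098) ≈ 345.11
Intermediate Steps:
y = 119560 (y = -99319 - 1*(-218879) = -99319 + 218879 = 119560)
sqrt(m(250) + y) = sqrt(-462 + 119560) = sqrt(119098)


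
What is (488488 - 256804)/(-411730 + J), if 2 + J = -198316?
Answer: -57921/152512 ≈ -0.37978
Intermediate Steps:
J = -198318 (J = -2 - 198316 = -198318)
(488488 - 256804)/(-411730 + J) = (488488 - 256804)/(-411730 - 198318) = 231684/(-610048) = 231684*(-1/610048) = -57921/152512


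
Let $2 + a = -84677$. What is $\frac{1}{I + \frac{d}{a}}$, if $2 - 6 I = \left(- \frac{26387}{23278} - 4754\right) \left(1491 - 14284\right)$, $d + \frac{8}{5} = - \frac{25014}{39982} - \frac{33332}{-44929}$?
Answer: $- \frac{53113376473624797540}{538502551951985761502109899} \approx -9.8632 \cdot 10^{-8}$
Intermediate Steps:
$a = -84679$ ($a = -2 - 84677 = -84679$)
$d = - \frac{6663340067}{4490878195}$ ($d = - \frac{8}{5} - \left(- \frac{33332}{44929} + \frac{12507}{19991}\right) = - \frac{8}{5} - - \frac{104413009}{898175639} = - \frac{8}{5} + \left(- \frac{12507}{19991} + \frac{33332}{44929}\right) = - \frac{8}{5} + \frac{104413009}{898175639} = - \frac{6663340067}{4490878195} \approx -1.4837$)
$I = - \frac{1416057110651}{139668}$ ($I = \frac{1}{3} - \frac{\left(- \frac{26387}{23278} - 4754\right) \left(1491 - 14284\right)}{6} = \frac{1}{3} - \frac{\left(\left(-26387\right) \frac{1}{23278} - 4754\right) \left(-12793\right)}{6} = \frac{1}{3} - \frac{\left(- \frac{26387}{23278} - 4754\right) \left(-12793\right)}{6} = \frac{1}{3} - \frac{\left(- \frac{110689999}{23278}\right) \left(-12793\right)}{6} = \frac{1}{3} - \frac{1416057157207}{139668} = - \frac{1416057110651}{139668} \approx -1.0139 \cdot 10^{7}$)
$\frac{1}{I + \frac{d}{a}} = \frac{1}{- \frac{1416057110651}{139668} - \frac{6663340067}{4490878195 \left(-84679\right)}} = \frac{1}{- \frac{1416057110651}{139668} - - \frac{6663340067}{380283074674405}} = \frac{1}{- \frac{1416057110651}{139668} + \frac{6663340067}{380283074674405}} = \frac{1}{- \frac{538502551951985761502109899}{53113376473624797540}} = - \frac{53113376473624797540}{538502551951985761502109899}$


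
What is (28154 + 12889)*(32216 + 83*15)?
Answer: 1373339823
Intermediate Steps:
(28154 + 12889)*(32216 + 83*15) = 41043*(32216 + 1245) = 41043*33461 = 1373339823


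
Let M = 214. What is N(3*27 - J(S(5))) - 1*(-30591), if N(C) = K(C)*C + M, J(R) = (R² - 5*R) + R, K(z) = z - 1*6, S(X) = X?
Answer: 36125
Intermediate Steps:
K(z) = -6 + z (K(z) = z - 6 = -6 + z)
J(R) = R² - 4*R
N(C) = 214 + C*(-6 + C) (N(C) = (-6 + C)*C + 214 = C*(-6 + C) + 214 = 214 + C*(-6 + C))
N(3*27 - J(S(5))) - 1*(-30591) = (214 + (3*27 - 5*(-4 + 5))*(-6 + (3*27 - 5*(-4 + 5)))) - 1*(-30591) = (214 + (81 - 5)*(-6 + (81 - 5))) + 30591 = (214 + 76*(-6 + 76)) + 30591 = (214 + 76*70) + 30591 = (214 + 5320) + 30591 = 5534 + 30591 = 36125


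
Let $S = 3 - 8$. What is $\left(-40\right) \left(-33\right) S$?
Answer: $-6600$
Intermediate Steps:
$S = -5$ ($S = 3 - 8 = -5$)
$\left(-40\right) \left(-33\right) S = \left(-40\right) \left(-33\right) \left(-5\right) = 1320 \left(-5\right) = -6600$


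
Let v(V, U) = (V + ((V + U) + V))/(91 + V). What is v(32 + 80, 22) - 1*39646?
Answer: -8047780/203 ≈ -39644.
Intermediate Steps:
v(V, U) = (U + 3*V)/(91 + V) (v(V, U) = (V + ((U + V) + V))/(91 + V) = (V + (U + 2*V))/(91 + V) = (U + 3*V)/(91 + V))
v(32 + 80, 22) - 1*39646 = (22 + 3*(32 + 80))/(91 + (32 + 80)) - 1*39646 = (22 + 3*112)/(91 + 112) - 39646 = (22 + 336)/203 - 39646 = (1/203)*358 - 39646 = 358/203 - 39646 = -8047780/203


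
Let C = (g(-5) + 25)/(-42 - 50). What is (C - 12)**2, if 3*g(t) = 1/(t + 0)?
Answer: 71690089/476100 ≈ 150.58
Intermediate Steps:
g(t) = 1/(3*t) (g(t) = 1/(3*(t + 0)) = 1/(3*t))
C = -187/690 (C = ((1/3)/(-5) + 25)/(-42 - 50) = ((1/3)*(-1/5) + 25)/(-92) = (-1/15 + 25)*(-1/92) = (374/15)*(-1/92) = -187/690 ≈ -0.27101)
(C - 12)**2 = (-187/690 - 12)**2 = (-8467/690)**2 = 71690089/476100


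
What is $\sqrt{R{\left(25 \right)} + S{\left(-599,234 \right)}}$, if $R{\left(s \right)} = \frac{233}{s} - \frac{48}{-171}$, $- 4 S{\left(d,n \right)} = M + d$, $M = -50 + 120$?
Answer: $\frac{7 \sqrt{940557}}{570} \approx 11.91$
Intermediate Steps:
$M = 70$
$S{\left(d,n \right)} = - \frac{35}{2} - \frac{d}{4}$ ($S{\left(d,n \right)} = - \frac{70 + d}{4} = - \frac{35}{2} - \frac{d}{4}$)
$R{\left(s \right)} = \frac{16}{57} + \frac{233}{s}$ ($R{\left(s \right)} = \frac{233}{s} - - \frac{16}{57} = \frac{233}{s} + \frac{16}{57} = \frac{16}{57} + \frac{233}{s}$)
$\sqrt{R{\left(25 \right)} + S{\left(-599,234 \right)}} = \sqrt{\left(\frac{16}{57} + \frac{233}{25}\right) - - \frac{529}{4}} = \sqrt{\left(\frac{16}{57} + 233 \cdot \frac{1}{25}\right) + \left(- \frac{35}{2} + \frac{599}{4}\right)} = \sqrt{\left(\frac{16}{57} + \frac{233}{25}\right) + \frac{529}{4}} = \sqrt{\frac{13681}{1425} + \frac{529}{4}} = \sqrt{\frac{808549}{5700}} = \frac{7 \sqrt{940557}}{570}$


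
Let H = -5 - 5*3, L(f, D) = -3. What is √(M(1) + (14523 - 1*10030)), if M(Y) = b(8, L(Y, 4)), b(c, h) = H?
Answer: 3*√497 ≈ 66.880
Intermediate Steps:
H = -20 (H = -5 - 15 = -20)
b(c, h) = -20
M(Y) = -20
√(M(1) + (14523 - 1*10030)) = √(-20 + (14523 - 1*10030)) = √(-20 + (14523 - 10030)) = √(-20 + 4493) = √4473 = 3*√497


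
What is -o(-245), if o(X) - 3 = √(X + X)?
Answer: -3 - 7*I*√10 ≈ -3.0 - 22.136*I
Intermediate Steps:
o(X) = 3 + √2*√X (o(X) = 3 + √(X + X) = 3 + √(2*X) = 3 + √2*√X)
-o(-245) = -(3 + √2*√(-245)) = -(3 + √2*(7*I*√5)) = -(3 + 7*I*√10) = -3 - 7*I*√10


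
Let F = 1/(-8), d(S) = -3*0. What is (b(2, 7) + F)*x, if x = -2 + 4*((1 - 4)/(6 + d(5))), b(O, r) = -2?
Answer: 17/2 ≈ 8.5000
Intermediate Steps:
d(S) = 0
F = -⅛ ≈ -0.12500
x = -4 (x = -2 + 4*((1 - 4)/(6 + 0)) = -2 + 4*(-3/6) = -2 + 4*(-3*⅙) = -2 + 4*(-½) = -2 - 2 = -4)
(b(2, 7) + F)*x = (-2 - ⅛)*(-4) = -17/8*(-4) = 17/2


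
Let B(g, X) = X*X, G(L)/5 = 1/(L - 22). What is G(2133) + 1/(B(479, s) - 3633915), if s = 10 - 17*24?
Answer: 17375444/7336803721 ≈ 0.0023683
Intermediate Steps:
G(L) = 5/(-22 + L) (G(L) = 5/(L - 22) = 5/(-22 + L))
s = -398 (s = 10 - 408 = -398)
B(g, X) = X²
G(2133) + 1/(B(479, s) - 3633915) = 5/(-22 + 2133) + 1/((-398)² - 3633915) = 5/2111 + 1/(158404 - 3633915) = 5*(1/2111) + 1/(-3475511) = 5/2111 - 1/3475511 = 17375444/7336803721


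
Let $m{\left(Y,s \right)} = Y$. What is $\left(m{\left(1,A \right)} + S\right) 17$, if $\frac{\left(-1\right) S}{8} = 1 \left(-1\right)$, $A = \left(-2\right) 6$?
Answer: $153$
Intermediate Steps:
$A = -12$
$S = 8$ ($S = - 8 \cdot 1 \left(-1\right) = \left(-8\right) \left(-1\right) = 8$)
$\left(m{\left(1,A \right)} + S\right) 17 = \left(1 + 8\right) 17 = 9 \cdot 17 = 153$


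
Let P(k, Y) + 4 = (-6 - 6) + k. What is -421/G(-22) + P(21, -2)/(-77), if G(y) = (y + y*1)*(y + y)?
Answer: -3827/13552 ≈ -0.28239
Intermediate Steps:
P(k, Y) = -16 + k (P(k, Y) = -4 + ((-6 - 6) + k) = -4 + (-12 + k) = -16 + k)
G(y) = 4*y² (G(y) = (y + y)*(2*y) = (2*y)*(2*y) = 4*y²)
-421/G(-22) + P(21, -2)/(-77) = -421/(4*(-22)²) + (-16 + 21)/(-77) = -421/(4*484) + 5*(-1/77) = -421/1936 - 5/77 = -3827/13552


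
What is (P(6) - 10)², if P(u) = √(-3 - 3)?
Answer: (10 - I*√6)² ≈ 94.0 - 48.99*I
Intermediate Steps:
P(u) = I*√6 (P(u) = √(-6) = I*√6)
(P(6) - 10)² = (I*√6 - 10)² = (-10 + I*√6)²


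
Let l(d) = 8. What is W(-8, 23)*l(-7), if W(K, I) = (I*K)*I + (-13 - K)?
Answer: -33896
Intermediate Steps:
W(K, I) = -13 - K + K*I² (W(K, I) = K*I² + (-13 - K) = -13 - K + K*I²)
W(-8, 23)*l(-7) = (-13 - 1*(-8) - 8*23²)*8 = (-13 + 8 - 8*529)*8 = (-13 + 8 - 4232)*8 = -4237*8 = -33896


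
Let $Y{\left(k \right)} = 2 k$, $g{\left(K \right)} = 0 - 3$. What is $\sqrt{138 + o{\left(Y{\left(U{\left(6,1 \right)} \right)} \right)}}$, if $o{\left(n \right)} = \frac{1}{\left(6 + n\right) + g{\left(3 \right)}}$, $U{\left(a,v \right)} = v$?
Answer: $\frac{\sqrt{3455}}{5} \approx 11.756$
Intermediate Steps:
$g{\left(K \right)} = -3$ ($g{\left(K \right)} = 0 - 3 = -3$)
$o{\left(n \right)} = \frac{1}{3 + n}$ ($o{\left(n \right)} = \frac{1}{\left(6 + n\right) - 3} = \frac{1}{3 + n}$)
$\sqrt{138 + o{\left(Y{\left(U{\left(6,1 \right)} \right)} \right)}} = \sqrt{138 + \frac{1}{3 + 2 \cdot 1}} = \sqrt{138 + \frac{1}{3 + 2}} = \sqrt{138 + \frac{1}{5}} = \sqrt{\frac{691}{5}} = \frac{\sqrt{3455}}{5}$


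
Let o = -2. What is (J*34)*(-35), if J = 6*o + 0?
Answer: 14280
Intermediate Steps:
J = -12 (J = 6*(-2) + 0 = -12 + 0 = -12)
(J*34)*(-35) = -12*34*(-35) = -408*(-35) = 14280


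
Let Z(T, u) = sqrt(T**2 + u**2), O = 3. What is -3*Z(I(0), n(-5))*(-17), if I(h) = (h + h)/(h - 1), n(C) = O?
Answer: 153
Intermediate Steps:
n(C) = 3
I(h) = 2*h/(-1 + h) (I(h) = (2*h)/(-1 + h) = 2*h/(-1 + h))
-3*Z(I(0), n(-5))*(-17) = -3*sqrt((2*0/(-1 + 0))**2 + 3**2)*(-17) = -3*sqrt((2*0/(-1))**2 + 9)*(-17) = -3*sqrt((2*0*(-1))**2 + 9)*(-17) = -3*sqrt(0**2 + 9)*(-17) = -3*sqrt(0 + 9)*(-17) = -3*sqrt(9)*(-17) = -3*3*(-17) = -9*(-17) = 153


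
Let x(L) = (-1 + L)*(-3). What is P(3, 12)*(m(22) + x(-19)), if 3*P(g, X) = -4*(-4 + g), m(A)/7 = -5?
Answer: 100/3 ≈ 33.333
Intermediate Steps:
m(A) = -35 (m(A) = 7*(-5) = -35)
x(L) = 3 - 3*L
P(g, X) = 16/3 - 4*g/3 (P(g, X) = (-4*(-4 + g))/3 = (16 - 4*g)/3 = 16/3 - 4*g/3)
P(3, 12)*(m(22) + x(-19)) = (16/3 - 4/3*3)*(-35 + (3 - 3*(-19))) = (16/3 - 4)*(-35 + (3 + 57)) = 4*(-35 + 60)/3 = (4/3)*25 = 100/3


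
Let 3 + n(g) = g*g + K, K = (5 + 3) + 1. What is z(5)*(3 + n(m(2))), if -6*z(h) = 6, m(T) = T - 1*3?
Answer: -10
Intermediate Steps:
m(T) = -3 + T (m(T) = T - 3 = -3 + T)
K = 9 (K = 8 + 1 = 9)
z(h) = -1 (z(h) = -⅙*6 = -1)
n(g) = 6 + g² (n(g) = -3 + (g*g + 9) = -3 + (g² + 9) = -3 + (9 + g²) = 6 + g²)
z(5)*(3 + n(m(2))) = -(3 + (6 + (-3 + 2)²)) = -(3 + (6 + (-1)²)) = -(3 + (6 + 1)) = -(3 + 7) = -1*10 = -10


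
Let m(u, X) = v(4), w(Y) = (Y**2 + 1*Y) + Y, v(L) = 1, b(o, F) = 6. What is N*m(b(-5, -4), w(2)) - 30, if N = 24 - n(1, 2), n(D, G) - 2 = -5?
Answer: -3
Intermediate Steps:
n(D, G) = -3 (n(D, G) = 2 - 5 = -3)
w(Y) = Y**2 + 2*Y (w(Y) = (Y**2 + Y) + Y = (Y + Y**2) + Y = Y**2 + 2*Y)
N = 27 (N = 24 - 1*(-3) = 24 + 3 = 27)
m(u, X) = 1
N*m(b(-5, -4), w(2)) - 30 = 27*1 - 30 = 27 - 30 = -3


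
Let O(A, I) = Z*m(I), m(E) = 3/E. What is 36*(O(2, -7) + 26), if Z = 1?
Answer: 6444/7 ≈ 920.57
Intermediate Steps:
O(A, I) = 3/I (O(A, I) = 1*(3/I) = 3/I)
36*(O(2, -7) + 26) = 36*(3/(-7) + 26) = 36*(3*(-⅐) + 26) = 36*(-3/7 + 26) = 36*(179/7) = 6444/7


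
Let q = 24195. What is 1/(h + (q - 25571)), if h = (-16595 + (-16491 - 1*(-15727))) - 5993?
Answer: -1/24728 ≈ -4.0440e-5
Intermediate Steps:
h = -23352 (h = (-16595 + (-16491 + 15727)) - 5993 = (-16595 - 764) - 5993 = -17359 - 5993 = -23352)
1/(h + (q - 25571)) = 1/(-23352 + (24195 - 25571)) = 1/(-23352 - 1376) = 1/(-24728) = -1/24728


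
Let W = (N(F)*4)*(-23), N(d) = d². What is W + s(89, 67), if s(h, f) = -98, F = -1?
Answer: -190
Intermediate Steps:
W = -92 (W = ((-1)²*4)*(-23) = (1*4)*(-23) = 4*(-23) = -92)
W + s(89, 67) = -92 - 98 = -190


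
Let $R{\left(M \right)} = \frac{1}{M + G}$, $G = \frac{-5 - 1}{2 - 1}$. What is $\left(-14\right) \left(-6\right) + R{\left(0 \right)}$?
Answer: $\frac{503}{6} \approx 83.833$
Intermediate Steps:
$G = -6$ ($G = - \frac{6}{1} = \left(-6\right) 1 = -6$)
$R{\left(M \right)} = \frac{1}{-6 + M}$ ($R{\left(M \right)} = \frac{1}{M - 6} = \frac{1}{-6 + M}$)
$\left(-14\right) \left(-6\right) + R{\left(0 \right)} = \left(-14\right) \left(-6\right) + \frac{1}{-6 + 0} = 84 + \frac{1}{-6} = 84 - \frac{1}{6} = \frac{503}{6}$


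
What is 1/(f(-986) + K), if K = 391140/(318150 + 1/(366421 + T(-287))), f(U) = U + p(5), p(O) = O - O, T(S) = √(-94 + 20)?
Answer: (-318150*√74 + 116576841151*I)/(2*(-57400721732473*I + 156652380*√74)) ≈ -0.0010155 + 6.9389e-18*I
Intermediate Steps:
T(S) = I*√74 (T(S) = √(-74) = I*√74)
p(O) = 0
f(U) = U (f(U) = U + 0 = U)
K = 391140/(318150 + 1/(366421 + I*√74)) ≈ 1.2294 + 2.4758e-16*I
1/(f(-986) + K) = 1/(-986 + (16708015537741956074940/13590159900235724269801 + 391140*I*√74/13590159900235724269801)) = 1/(-13383189646094682173948846/13590159900235724269801 + 391140*I*√74/13590159900235724269801)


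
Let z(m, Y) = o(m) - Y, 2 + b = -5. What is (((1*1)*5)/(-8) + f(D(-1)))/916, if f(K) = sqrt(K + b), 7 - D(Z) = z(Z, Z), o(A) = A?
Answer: -5/7328 ≈ -0.00068231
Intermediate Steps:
b = -7 (b = -2 - 5 = -7)
z(m, Y) = m - Y
D(Z) = 7 (D(Z) = 7 - (Z - Z) = 7 - 1*0 = 7 + 0 = 7)
f(K) = sqrt(-7 + K) (f(K) = sqrt(K - 7) = sqrt(-7 + K))
(((1*1)*5)/(-8) + f(D(-1)))/916 = (((1*1)*5)/(-8) + sqrt(-7 + 7))/916 = (-5/8 + sqrt(0))*(1/916) = (-1/8*5 + 0)*(1/916) = (-5/8 + 0)*(1/916) = -5/8*1/916 = -5/7328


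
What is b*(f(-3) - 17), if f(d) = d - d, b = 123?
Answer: -2091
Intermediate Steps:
f(d) = 0
b*(f(-3) - 17) = 123*(0 - 17) = 123*(-17) = -2091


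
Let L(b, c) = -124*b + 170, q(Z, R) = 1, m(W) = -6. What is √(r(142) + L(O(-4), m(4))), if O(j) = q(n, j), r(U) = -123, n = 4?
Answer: I*√77 ≈ 8.775*I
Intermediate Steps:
O(j) = 1
L(b, c) = 170 - 124*b
√(r(142) + L(O(-4), m(4))) = √(-123 + (170 - 124*1)) = √(-123 + (170 - 124)) = √(-123 + 46) = √(-77) = I*√77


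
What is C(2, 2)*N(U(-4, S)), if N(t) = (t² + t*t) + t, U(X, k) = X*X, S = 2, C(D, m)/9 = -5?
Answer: -23760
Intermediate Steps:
C(D, m) = -45 (C(D, m) = 9*(-5) = -45)
U(X, k) = X²
N(t) = t + 2*t² (N(t) = (t² + t²) + t = 2*t² + t = t + 2*t²)
C(2, 2)*N(U(-4, S)) = -45*(-4)²*(1 + 2*(-4)²) = -720*(1 + 2*16) = -720*(1 + 32) = -720*33 = -45*528 = -23760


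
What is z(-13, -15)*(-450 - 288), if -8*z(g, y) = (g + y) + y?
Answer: -15867/4 ≈ -3966.8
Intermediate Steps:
z(g, y) = -y/4 - g/8 (z(g, y) = -((g + y) + y)/8 = -(g + 2*y)/8 = -y/4 - g/8)
z(-13, -15)*(-450 - 288) = (-¼*(-15) - ⅛*(-13))*(-450 - 288) = (15/4 + 13/8)*(-738) = (43/8)*(-738) = -15867/4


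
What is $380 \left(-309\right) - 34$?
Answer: $-117454$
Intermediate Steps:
$380 \left(-309\right) - 34 = -117420 - 34 = -117454$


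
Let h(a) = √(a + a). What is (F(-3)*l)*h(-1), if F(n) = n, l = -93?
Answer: 279*I*√2 ≈ 394.57*I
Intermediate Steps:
h(a) = √2*√a (h(a) = √(2*a) = √2*√a)
(F(-3)*l)*h(-1) = (-3*(-93))*(√2*√(-1)) = 279*(√2*I) = 279*(I*√2) = 279*I*√2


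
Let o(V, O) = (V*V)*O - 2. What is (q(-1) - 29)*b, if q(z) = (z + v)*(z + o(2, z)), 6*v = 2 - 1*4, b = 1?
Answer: -59/3 ≈ -19.667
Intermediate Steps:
o(V, O) = -2 + O*V**2 (o(V, O) = V**2*O - 2 = O*V**2 - 2 = -2 + O*V**2)
v = -1/3 (v = (2 - 1*4)/6 = (2 - 4)/6 = (1/6)*(-2) = -1/3 ≈ -0.33333)
q(z) = (-2 + 5*z)*(-1/3 + z) (q(z) = (z - 1/3)*(z + (-2 + z*2**2)) = (-1/3 + z)*(z + (-2 + z*4)) = (-1/3 + z)*(z + (-2 + 4*z)) = (-1/3 + z)*(-2 + 5*z) = (-2 + 5*z)*(-1/3 + z))
(q(-1) - 29)*b = ((2/3 + 5*(-1)**2 - 11/3*(-1)) - 29)*1 = ((2/3 + 5*1 + 11/3) - 29)*1 = ((2/3 + 5 + 11/3) - 29)*1 = (28/3 - 29)*1 = -59/3*1 = -59/3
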